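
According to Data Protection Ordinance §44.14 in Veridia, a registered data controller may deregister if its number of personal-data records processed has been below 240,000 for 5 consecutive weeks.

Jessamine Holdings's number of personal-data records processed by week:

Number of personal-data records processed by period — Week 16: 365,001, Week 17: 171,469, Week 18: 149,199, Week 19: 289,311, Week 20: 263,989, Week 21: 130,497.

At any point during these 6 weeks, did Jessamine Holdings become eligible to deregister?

No

Weeks below 240,000: Week 17, Week 18, Week 21.
Longest run of consecutive weeks below the threshold: 2.
2 < 5, so Jessamine Holdings never became eligible.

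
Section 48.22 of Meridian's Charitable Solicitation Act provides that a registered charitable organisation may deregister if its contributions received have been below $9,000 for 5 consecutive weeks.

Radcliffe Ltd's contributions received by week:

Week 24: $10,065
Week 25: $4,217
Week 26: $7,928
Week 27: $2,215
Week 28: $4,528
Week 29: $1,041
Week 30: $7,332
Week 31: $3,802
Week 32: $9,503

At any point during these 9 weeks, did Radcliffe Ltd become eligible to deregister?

Weeks below $9,000: Week 25, Week 26, Week 27, Week 28, Week 29, Week 30, Week 31.
Longest run of consecutive weeks below the threshold: 7.
7 ≥ 5, so Radcliffe Ltd became eligible.

Yes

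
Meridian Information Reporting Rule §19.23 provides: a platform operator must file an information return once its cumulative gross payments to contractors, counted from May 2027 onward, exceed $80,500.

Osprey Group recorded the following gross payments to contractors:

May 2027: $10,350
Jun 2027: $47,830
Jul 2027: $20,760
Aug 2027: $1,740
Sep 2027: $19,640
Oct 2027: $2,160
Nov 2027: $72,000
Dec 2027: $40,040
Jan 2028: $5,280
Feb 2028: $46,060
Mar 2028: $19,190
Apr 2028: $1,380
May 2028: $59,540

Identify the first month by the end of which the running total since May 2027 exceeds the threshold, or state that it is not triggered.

Through May 2027: $10,350
Through Jun 2027: $58,180
Through Jul 2027: $78,940
Through Aug 2027: $80,680 ← exceeds threshold

Aug 2027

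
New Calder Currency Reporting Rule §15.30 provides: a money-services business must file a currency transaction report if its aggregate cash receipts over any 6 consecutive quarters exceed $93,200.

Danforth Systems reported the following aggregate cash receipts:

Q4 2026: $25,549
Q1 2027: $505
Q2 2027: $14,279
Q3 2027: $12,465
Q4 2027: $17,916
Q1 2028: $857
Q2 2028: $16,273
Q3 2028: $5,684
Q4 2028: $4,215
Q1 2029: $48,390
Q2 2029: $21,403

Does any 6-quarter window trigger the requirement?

Q4 2026–Q1 2028: $25,549 + $505 + $14,279 + $12,465 + $17,916 + $857 = $71,571 (under)
Q1 2027–Q2 2028: $505 + $14,279 + $12,465 + $17,916 + $857 + $16,273 = $62,295 (under)
Q2 2027–Q3 2028: $14,279 + $12,465 + $17,916 + $857 + $16,273 + $5,684 = $67,474 (under)
Q3 2027–Q4 2028: $12,465 + $17,916 + $857 + $16,273 + $5,684 + $4,215 = $57,410 (under)
Q4 2027–Q1 2029: $17,916 + $857 + $16,273 + $5,684 + $4,215 + $48,390 = $93,335 (over)
Q1 2028–Q2 2029: $857 + $16,273 + $5,684 + $4,215 + $48,390 + $21,403 = $96,822 (over)
At least one window exceeds $93,200.

Yes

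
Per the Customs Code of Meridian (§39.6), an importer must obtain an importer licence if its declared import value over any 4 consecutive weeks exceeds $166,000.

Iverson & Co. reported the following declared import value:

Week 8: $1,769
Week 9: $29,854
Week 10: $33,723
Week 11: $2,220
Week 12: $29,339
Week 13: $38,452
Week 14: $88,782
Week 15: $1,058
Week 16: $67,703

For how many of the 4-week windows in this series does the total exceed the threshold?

1

Week 8–Week 11: $1,769 + $29,854 + $33,723 + $2,220 = $67,566 (under)
Week 9–Week 12: $29,854 + $33,723 + $2,220 + $29,339 = $95,136 (under)
Week 10–Week 13: $33,723 + $2,220 + $29,339 + $38,452 = $103,734 (under)
Week 11–Week 14: $2,220 + $29,339 + $38,452 + $88,782 = $158,793 (under)
Week 12–Week 15: $29,339 + $38,452 + $88,782 + $1,058 = $157,631 (under)
Week 13–Week 16: $38,452 + $88,782 + $1,058 + $67,703 = $195,995 (over)
1 window exceeds the threshold.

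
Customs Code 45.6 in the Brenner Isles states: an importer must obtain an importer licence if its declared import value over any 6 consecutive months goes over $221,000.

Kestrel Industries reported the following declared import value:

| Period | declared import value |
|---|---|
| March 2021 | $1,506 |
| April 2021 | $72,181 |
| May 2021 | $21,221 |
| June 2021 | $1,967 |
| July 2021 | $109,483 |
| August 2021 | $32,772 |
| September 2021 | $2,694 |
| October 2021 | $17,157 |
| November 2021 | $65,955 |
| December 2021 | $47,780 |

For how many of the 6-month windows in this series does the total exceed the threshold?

March 2021–August 2021: $1,506 + $72,181 + $21,221 + $1,967 + $109,483 + $32,772 = $239,130 (over)
April 2021–September 2021: $72,181 + $21,221 + $1,967 + $109,483 + $32,772 + $2,694 = $240,318 (over)
May 2021–October 2021: $21,221 + $1,967 + $109,483 + $32,772 + $2,694 + $17,157 = $185,294 (under)
June 2021–November 2021: $1,967 + $109,483 + $32,772 + $2,694 + $17,157 + $65,955 = $230,028 (over)
July 2021–December 2021: $109,483 + $32,772 + $2,694 + $17,157 + $65,955 + $47,780 = $275,841 (over)
4 windows exceed the threshold.

4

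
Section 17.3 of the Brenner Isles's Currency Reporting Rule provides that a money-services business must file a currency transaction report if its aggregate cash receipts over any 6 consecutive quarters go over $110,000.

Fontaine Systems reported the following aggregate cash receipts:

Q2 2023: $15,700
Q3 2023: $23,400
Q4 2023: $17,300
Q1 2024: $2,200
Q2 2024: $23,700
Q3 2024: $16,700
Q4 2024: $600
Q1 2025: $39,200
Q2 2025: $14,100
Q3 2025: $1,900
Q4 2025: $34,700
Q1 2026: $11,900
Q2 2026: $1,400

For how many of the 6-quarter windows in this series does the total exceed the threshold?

0

Q2 2023–Q3 2024: $15,700 + $23,400 + $17,300 + $2,200 + $23,700 + $16,700 = $99,000 (under)
Q3 2023–Q4 2024: $23,400 + $17,300 + $2,200 + $23,700 + $16,700 + $600 = $83,900 (under)
Q4 2023–Q1 2025: $17,300 + $2,200 + $23,700 + $16,700 + $600 + $39,200 = $99,700 (under)
Q1 2024–Q2 2025: $2,200 + $23,700 + $16,700 + $600 + $39,200 + $14,100 = $96,500 (under)
Q2 2024–Q3 2025: $23,700 + $16,700 + $600 + $39,200 + $14,100 + $1,900 = $96,200 (under)
Q3 2024–Q4 2025: $16,700 + $600 + $39,200 + $14,100 + $1,900 + $34,700 = $107,200 (under)
Q4 2024–Q1 2026: $600 + $39,200 + $14,100 + $1,900 + $34,700 + $11,900 = $102,400 (under)
Q1 2025–Q2 2026: $39,200 + $14,100 + $1,900 + $34,700 + $11,900 + $1,400 = $103,200 (under)
0 windows exceed the threshold.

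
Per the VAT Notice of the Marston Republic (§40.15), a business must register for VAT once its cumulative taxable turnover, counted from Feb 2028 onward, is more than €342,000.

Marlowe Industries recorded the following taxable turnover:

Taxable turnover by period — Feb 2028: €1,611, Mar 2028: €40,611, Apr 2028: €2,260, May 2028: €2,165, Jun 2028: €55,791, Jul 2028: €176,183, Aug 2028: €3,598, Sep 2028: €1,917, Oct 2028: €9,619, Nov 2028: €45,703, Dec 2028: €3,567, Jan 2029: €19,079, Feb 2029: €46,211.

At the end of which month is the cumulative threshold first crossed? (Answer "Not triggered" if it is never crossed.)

Through Feb 2028: €1,611
Through Mar 2028: €42,222
Through Apr 2028: €44,482
Through May 2028: €46,647
Through Jun 2028: €102,438
Through Jul 2028: €278,621
Through Aug 2028: €282,219
Through Sep 2028: €284,136
Through Oct 2028: €293,755
Through Nov 2028: €339,458
Through Dec 2028: €343,025 ← exceeds threshold

Dec 2028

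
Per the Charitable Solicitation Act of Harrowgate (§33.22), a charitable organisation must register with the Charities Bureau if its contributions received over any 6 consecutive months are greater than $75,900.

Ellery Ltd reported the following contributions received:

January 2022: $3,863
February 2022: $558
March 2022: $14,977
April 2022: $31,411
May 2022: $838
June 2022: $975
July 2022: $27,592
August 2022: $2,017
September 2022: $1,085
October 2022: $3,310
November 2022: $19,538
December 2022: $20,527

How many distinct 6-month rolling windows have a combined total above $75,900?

January 2022–June 2022: $3,863 + $558 + $14,977 + $31,411 + $838 + $975 = $52,622 (under)
February 2022–July 2022: $558 + $14,977 + $31,411 + $838 + $975 + $27,592 = $76,351 (over)
March 2022–August 2022: $14,977 + $31,411 + $838 + $975 + $27,592 + $2,017 = $77,810 (over)
April 2022–September 2022: $31,411 + $838 + $975 + $27,592 + $2,017 + $1,085 = $63,918 (under)
May 2022–October 2022: $838 + $975 + $27,592 + $2,017 + $1,085 + $3,310 = $35,817 (under)
June 2022–November 2022: $975 + $27,592 + $2,017 + $1,085 + $3,310 + $19,538 = $54,517 (under)
July 2022–December 2022: $27,592 + $2,017 + $1,085 + $3,310 + $19,538 + $20,527 = $74,069 (under)
2 windows exceed the threshold.

2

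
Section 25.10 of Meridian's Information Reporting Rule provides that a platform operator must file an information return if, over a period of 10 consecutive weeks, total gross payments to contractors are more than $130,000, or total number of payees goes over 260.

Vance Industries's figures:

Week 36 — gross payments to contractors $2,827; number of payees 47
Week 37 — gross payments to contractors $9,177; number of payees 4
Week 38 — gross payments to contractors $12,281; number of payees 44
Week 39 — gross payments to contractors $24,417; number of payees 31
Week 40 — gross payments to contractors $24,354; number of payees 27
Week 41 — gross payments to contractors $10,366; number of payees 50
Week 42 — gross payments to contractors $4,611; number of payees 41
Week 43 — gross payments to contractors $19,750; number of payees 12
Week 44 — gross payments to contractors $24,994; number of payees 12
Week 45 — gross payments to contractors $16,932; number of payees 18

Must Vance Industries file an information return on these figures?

Total gross payments to contractors: $2,827 + $9,177 + $12,281 + $24,417 + $24,354 + $10,366 + $4,611 + $19,750 + $24,994 + $16,932 = $149,709 (> $130,000).
Total number of payees: 47 + 4 + 44 + 31 + 27 + 50 + 41 + 12 + 12 + 18 = 286 (> 260).
The test is 'or': at least one threshold is exceeded.

Yes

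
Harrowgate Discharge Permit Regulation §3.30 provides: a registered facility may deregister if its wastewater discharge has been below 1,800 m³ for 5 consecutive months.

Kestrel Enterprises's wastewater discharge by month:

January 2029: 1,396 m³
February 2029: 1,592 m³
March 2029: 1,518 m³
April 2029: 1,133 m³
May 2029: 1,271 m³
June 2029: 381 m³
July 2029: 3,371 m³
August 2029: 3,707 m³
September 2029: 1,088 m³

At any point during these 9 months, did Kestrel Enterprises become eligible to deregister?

Months below 1,800 m³: January 2029, February 2029, March 2029, April 2029, May 2029, June 2029, September 2029.
Longest run of consecutive months below the threshold: 6.
6 ≥ 5, so Kestrel Enterprises became eligible.

Yes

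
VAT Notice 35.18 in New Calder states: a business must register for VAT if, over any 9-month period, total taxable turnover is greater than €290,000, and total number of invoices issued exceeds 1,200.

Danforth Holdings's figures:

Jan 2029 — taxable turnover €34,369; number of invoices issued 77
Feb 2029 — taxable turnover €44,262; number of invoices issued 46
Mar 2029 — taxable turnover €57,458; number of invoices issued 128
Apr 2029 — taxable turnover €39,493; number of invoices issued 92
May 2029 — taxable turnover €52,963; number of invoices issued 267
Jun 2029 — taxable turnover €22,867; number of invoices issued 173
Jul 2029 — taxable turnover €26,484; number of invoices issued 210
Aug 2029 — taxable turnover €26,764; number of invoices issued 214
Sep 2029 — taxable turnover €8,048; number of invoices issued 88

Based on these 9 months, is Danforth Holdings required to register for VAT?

Yes

Total taxable turnover: €34,369 + €44,262 + €57,458 + €39,493 + €52,963 + €22,867 + €26,484 + €26,764 + €8,048 = €312,708 (> €290,000).
Total number of invoices issued: 77 + 46 + 128 + 92 + 267 + 173 + 210 + 214 + 88 = 1,295 (> 1,200).
The test is 'and': both thresholds are exceeded.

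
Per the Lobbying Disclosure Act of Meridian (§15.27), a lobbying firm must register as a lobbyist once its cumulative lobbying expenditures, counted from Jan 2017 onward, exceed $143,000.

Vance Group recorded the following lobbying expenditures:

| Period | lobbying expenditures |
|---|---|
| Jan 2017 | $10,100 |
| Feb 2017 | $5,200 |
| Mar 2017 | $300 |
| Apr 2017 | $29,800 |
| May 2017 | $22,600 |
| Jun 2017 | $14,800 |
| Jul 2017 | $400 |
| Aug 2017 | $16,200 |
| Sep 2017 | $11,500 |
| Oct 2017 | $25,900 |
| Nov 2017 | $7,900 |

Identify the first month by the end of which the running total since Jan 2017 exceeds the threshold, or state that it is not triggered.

Nov 2017

Through Jan 2017: $10,100
Through Feb 2017: $15,300
Through Mar 2017: $15,600
Through Apr 2017: $45,400
Through May 2017: $68,000
Through Jun 2017: $82,800
Through Jul 2017: $83,200
Through Aug 2017: $99,400
Through Sep 2017: $110,900
Through Oct 2017: $136,800
Through Nov 2017: $144,700 ← exceeds threshold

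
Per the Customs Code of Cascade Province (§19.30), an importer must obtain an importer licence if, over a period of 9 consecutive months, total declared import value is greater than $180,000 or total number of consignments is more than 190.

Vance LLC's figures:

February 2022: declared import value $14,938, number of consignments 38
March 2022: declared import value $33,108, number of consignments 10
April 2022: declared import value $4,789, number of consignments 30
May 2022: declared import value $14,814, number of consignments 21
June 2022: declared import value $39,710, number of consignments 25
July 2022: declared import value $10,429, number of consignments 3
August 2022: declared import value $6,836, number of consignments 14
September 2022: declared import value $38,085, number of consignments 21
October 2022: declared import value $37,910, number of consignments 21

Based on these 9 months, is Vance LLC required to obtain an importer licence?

Total declared import value: $14,938 + $33,108 + $4,789 + $14,814 + $39,710 + $10,429 + $6,836 + $38,085 + $37,910 = $200,619 (> $180,000).
Total number of consignments: 38 + 10 + 30 + 21 + 25 + 3 + 14 + 21 + 21 = 183 (≤ 190).
The test is 'or': at least one threshold is exceeded.

Yes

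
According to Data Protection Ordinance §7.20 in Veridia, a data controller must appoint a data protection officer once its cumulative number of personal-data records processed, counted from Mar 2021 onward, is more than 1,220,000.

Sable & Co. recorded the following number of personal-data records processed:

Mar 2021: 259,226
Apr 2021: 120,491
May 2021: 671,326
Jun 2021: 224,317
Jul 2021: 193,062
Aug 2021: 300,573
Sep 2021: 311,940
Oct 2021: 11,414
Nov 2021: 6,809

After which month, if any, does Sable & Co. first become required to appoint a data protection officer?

Through Mar 2021: 259,226
Through Apr 2021: 379,717
Through May 2021: 1,051,043
Through Jun 2021: 1,275,360 ← exceeds threshold

Jun 2021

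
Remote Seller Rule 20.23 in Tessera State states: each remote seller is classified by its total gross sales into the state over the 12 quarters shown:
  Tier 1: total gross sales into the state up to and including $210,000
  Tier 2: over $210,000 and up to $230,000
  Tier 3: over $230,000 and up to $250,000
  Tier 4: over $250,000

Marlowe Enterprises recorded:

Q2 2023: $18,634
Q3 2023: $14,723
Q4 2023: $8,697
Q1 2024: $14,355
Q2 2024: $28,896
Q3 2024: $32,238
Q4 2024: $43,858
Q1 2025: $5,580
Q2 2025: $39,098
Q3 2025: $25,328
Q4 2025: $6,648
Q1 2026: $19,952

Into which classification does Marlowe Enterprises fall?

Tier 4

Total gross sales into the state: $18,634 + $14,723 + $8,697 + $14,355 + $28,896 + $32,238 + $43,858 + $5,580 + $39,098 + $25,328 + $6,648 + $19,952 = $258,007.
$258,007 > $250,000, so Tier 4 applies.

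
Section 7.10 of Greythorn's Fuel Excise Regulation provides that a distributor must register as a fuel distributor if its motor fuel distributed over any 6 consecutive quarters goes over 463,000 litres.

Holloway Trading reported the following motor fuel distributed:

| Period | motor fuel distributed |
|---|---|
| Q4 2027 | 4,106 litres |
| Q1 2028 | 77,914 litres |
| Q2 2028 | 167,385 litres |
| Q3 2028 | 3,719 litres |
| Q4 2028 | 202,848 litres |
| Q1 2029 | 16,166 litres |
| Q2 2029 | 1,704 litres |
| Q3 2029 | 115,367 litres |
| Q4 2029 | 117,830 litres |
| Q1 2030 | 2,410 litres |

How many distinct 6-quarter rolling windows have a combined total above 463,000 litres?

Q4 2027–Q1 2029: 4,106 litres + 77,914 litres + 167,385 litres + 3,719 litres + 202,848 litres + 16,166 litres = 472,138 litres (over)
Q1 2028–Q2 2029: 77,914 litres + 167,385 litres + 3,719 litres + 202,848 litres + 16,166 litres + 1,704 litres = 469,736 litres (over)
Q2 2028–Q3 2029: 167,385 litres + 3,719 litres + 202,848 litres + 16,166 litres + 1,704 litres + 115,367 litres = 507,189 litres (over)
Q3 2028–Q4 2029: 3,719 litres + 202,848 litres + 16,166 litres + 1,704 litres + 115,367 litres + 117,830 litres = 457,634 litres (under)
Q4 2028–Q1 2030: 202,848 litres + 16,166 litres + 1,704 litres + 115,367 litres + 117,830 litres + 2,410 litres = 456,325 litres (under)
3 windows exceed the threshold.

3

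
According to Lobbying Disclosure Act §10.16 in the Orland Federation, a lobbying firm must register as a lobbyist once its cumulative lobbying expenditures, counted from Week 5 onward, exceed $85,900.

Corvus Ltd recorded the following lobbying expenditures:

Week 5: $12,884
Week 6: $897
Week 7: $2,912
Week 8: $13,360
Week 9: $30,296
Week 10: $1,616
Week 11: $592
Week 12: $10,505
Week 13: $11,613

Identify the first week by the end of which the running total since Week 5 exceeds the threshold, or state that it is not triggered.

Through Week 5: $12,884
Through Week 6: $13,781
Through Week 7: $16,693
Through Week 8: $30,053
Through Week 9: $60,349
Through Week 10: $61,965
Through Week 11: $62,557
Through Week 12: $73,062
Through Week 13: $84,675
Final cumulative total $84,675 ≤ $85,900; the threshold is never exceeded.

Not triggered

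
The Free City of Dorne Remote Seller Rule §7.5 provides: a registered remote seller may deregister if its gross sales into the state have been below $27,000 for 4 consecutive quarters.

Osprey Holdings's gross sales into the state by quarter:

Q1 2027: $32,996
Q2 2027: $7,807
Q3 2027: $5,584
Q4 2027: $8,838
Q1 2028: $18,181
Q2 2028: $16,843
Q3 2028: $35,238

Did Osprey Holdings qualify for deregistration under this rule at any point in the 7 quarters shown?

Yes

Quarters below $27,000: Q2 2027, Q3 2027, Q4 2027, Q1 2028, Q2 2028.
Longest run of consecutive quarters below the threshold: 5.
5 ≥ 4, so Osprey Holdings became eligible.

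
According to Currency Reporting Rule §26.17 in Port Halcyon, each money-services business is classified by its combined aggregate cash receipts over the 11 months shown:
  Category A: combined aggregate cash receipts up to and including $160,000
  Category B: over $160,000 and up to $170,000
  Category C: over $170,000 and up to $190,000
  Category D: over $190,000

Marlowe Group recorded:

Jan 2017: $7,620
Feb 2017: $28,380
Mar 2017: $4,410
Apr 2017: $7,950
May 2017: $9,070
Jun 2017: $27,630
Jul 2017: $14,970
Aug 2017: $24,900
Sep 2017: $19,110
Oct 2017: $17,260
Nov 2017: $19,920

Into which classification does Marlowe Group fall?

Category C

Combined aggregate cash receipts: $7,620 + $28,380 + $4,410 + $7,950 + $9,070 + $27,630 + $14,970 + $24,900 + $19,110 + $17,260 + $19,920 = $181,220.
$170,000 < $181,220 ≤ $190,000, so Category C applies.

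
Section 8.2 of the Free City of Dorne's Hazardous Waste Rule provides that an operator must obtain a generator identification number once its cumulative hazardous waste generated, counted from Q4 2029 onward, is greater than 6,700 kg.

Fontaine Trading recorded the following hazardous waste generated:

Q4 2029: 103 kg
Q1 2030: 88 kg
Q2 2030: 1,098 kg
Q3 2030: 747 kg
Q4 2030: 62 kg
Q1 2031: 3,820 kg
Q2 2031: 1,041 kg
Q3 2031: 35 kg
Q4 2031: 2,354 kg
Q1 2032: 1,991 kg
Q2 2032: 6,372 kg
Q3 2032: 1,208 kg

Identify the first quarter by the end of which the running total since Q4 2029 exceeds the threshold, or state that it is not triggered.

Q2 2031

Through Q4 2029: 103 kg
Through Q1 2030: 191 kg
Through Q2 2030: 1,289 kg
Through Q3 2030: 2,036 kg
Through Q4 2030: 2,098 kg
Through Q1 2031: 5,918 kg
Through Q2 2031: 6,959 kg ← exceeds threshold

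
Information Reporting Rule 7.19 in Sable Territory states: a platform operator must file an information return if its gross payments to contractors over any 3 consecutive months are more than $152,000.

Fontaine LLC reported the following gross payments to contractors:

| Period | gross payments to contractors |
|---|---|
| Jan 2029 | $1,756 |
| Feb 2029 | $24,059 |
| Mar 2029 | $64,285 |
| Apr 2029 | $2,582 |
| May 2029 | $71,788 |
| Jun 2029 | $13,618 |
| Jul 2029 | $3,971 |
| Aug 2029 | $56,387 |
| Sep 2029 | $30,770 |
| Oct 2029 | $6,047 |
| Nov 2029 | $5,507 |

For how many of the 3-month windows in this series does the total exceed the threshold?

Jan 2029–Mar 2029: $1,756 + $24,059 + $64,285 = $90,100 (under)
Feb 2029–Apr 2029: $24,059 + $64,285 + $2,582 = $90,926 (under)
Mar 2029–May 2029: $64,285 + $2,582 + $71,788 = $138,655 (under)
Apr 2029–Jun 2029: $2,582 + $71,788 + $13,618 = $87,988 (under)
May 2029–Jul 2029: $71,788 + $13,618 + $3,971 = $89,377 (under)
Jun 2029–Aug 2029: $13,618 + $3,971 + $56,387 = $73,976 (under)
Jul 2029–Sep 2029: $3,971 + $56,387 + $30,770 = $91,128 (under)
Aug 2029–Oct 2029: $56,387 + $30,770 + $6,047 = $93,204 (under)
Sep 2029–Nov 2029: $30,770 + $6,047 + $5,507 = $42,324 (under)
0 windows exceed the threshold.

0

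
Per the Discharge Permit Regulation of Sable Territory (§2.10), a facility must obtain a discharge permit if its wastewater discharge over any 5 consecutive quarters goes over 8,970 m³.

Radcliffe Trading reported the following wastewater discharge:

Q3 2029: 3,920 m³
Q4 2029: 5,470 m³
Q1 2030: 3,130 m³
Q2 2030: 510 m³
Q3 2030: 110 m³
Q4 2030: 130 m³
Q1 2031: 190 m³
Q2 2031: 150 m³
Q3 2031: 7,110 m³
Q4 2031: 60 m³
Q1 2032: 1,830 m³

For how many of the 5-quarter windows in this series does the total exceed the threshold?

3

Q3 2029–Q3 2030: 3,920 m³ + 5,470 m³ + 3,130 m³ + 510 m³ + 110 m³ = 13,140 m³ (over)
Q4 2029–Q4 2030: 5,470 m³ + 3,130 m³ + 510 m³ + 110 m³ + 130 m³ = 9,350 m³ (over)
Q1 2030–Q1 2031: 3,130 m³ + 510 m³ + 110 m³ + 130 m³ + 190 m³ = 4,070 m³ (under)
Q2 2030–Q2 2031: 510 m³ + 110 m³ + 130 m³ + 190 m³ + 150 m³ = 1,090 m³ (under)
Q3 2030–Q3 2031: 110 m³ + 130 m³ + 190 m³ + 150 m³ + 7,110 m³ = 7,690 m³ (under)
Q4 2030–Q4 2031: 130 m³ + 190 m³ + 150 m³ + 7,110 m³ + 60 m³ = 7,640 m³ (under)
Q1 2031–Q1 2032: 190 m³ + 150 m³ + 7,110 m³ + 60 m³ + 1,830 m³ = 9,340 m³ (over)
3 windows exceed the threshold.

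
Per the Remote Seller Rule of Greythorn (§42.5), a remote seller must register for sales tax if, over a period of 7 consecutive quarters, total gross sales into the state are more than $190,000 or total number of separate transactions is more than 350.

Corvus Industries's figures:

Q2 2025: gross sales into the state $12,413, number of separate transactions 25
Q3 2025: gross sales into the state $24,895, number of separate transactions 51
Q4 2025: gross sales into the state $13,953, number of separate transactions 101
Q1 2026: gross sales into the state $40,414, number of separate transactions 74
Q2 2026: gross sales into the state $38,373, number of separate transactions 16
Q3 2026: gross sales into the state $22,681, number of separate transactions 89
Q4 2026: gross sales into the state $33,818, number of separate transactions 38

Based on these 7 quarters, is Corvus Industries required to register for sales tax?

Total gross sales into the state: $12,413 + $24,895 + $13,953 + $40,414 + $38,373 + $22,681 + $33,818 = $186,547 (≤ $190,000).
Total number of separate transactions: 25 + 51 + 101 + 74 + 16 + 89 + 38 = 394 (> 350).
The test is 'or': at least one threshold is exceeded.

Yes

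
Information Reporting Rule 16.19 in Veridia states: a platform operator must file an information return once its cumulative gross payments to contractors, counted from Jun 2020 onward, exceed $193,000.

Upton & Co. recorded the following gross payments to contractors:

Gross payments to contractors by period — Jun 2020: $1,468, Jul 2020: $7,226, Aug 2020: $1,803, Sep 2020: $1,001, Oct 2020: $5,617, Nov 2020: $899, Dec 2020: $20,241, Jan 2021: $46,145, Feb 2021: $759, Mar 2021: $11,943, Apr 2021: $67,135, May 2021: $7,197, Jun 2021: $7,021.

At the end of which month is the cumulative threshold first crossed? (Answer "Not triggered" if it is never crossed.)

Not triggered

Through Jun 2020: $1,468
Through Jul 2020: $8,694
Through Aug 2020: $10,497
Through Sep 2020: $11,498
Through Oct 2020: $17,115
Through Nov 2020: $18,014
Through Dec 2020: $38,255
Through Jan 2021: $84,400
Through Feb 2021: $85,159
Through Mar 2021: $97,102
Through Apr 2021: $164,237
Through May 2021: $171,434
Through Jun 2021: $178,455
Final cumulative total $178,455 ≤ $193,000; the threshold is never exceeded.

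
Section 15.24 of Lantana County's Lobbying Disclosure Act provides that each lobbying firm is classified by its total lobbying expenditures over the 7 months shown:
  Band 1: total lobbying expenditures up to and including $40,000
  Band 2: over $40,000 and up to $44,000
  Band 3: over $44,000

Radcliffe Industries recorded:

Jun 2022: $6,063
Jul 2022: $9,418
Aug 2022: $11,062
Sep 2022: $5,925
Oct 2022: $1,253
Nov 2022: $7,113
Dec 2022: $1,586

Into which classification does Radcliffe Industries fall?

Total lobbying expenditures: $6,063 + $9,418 + $11,062 + $5,925 + $1,253 + $7,113 + $1,586 = $42,420.
$40,000 < $42,420 ≤ $44,000, so Band 2 applies.

Band 2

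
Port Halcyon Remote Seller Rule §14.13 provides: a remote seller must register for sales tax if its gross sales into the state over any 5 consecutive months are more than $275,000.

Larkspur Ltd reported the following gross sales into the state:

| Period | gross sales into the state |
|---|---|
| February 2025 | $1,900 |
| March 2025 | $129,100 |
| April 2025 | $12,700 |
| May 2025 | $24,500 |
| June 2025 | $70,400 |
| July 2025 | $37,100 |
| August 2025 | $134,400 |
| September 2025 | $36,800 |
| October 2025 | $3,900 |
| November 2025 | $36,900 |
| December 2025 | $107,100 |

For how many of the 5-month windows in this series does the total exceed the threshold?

February 2025–June 2025: $1,900 + $129,100 + $12,700 + $24,500 + $70,400 = $238,600 (under)
March 2025–July 2025: $129,100 + $12,700 + $24,500 + $70,400 + $37,100 = $273,800 (under)
April 2025–August 2025: $12,700 + $24,500 + $70,400 + $37,100 + $134,400 = $279,100 (over)
May 2025–September 2025: $24,500 + $70,400 + $37,100 + $134,400 + $36,800 = $303,200 (over)
June 2025–October 2025: $70,400 + $37,100 + $134,400 + $36,800 + $3,900 = $282,600 (over)
July 2025–November 2025: $37,100 + $134,400 + $36,800 + $3,900 + $36,900 = $249,100 (under)
August 2025–December 2025: $134,400 + $36,800 + $3,900 + $36,900 + $107,100 = $319,100 (over)
4 windows exceed the threshold.

4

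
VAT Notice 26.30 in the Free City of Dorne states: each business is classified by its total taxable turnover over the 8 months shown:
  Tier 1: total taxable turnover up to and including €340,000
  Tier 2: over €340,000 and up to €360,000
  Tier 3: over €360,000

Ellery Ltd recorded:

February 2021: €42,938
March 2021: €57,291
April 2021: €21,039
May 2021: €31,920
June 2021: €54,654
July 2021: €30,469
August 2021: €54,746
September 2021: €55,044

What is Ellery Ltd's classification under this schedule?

Total taxable turnover: €42,938 + €57,291 + €21,039 + €31,920 + €54,654 + €30,469 + €54,746 + €55,044 = €348,101.
€340,000 < €348,101 ≤ €360,000, so Tier 2 applies.

Tier 2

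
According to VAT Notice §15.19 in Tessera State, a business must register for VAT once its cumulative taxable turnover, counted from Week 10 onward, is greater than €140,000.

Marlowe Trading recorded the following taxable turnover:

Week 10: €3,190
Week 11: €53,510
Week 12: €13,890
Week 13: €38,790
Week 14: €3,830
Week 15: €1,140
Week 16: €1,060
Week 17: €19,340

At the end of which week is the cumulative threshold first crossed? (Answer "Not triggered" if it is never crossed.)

Through Week 10: €3,190
Through Week 11: €56,700
Through Week 12: €70,590
Through Week 13: €109,380
Through Week 14: €113,210
Through Week 15: €114,350
Through Week 16: €115,410
Through Week 17: €134,750
Final cumulative total €134,750 ≤ €140,000; the threshold is never exceeded.

Not triggered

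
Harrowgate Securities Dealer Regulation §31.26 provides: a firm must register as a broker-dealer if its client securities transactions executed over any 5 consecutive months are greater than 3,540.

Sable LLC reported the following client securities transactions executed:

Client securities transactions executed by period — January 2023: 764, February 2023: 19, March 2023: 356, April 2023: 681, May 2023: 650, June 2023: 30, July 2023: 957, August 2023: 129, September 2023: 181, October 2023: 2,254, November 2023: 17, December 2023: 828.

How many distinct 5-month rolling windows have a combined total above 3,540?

January 2023–May 2023: 764 + 19 + 356 + 681 + 650 = 2,470 (under)
February 2023–June 2023: 19 + 356 + 681 + 650 + 30 = 1,736 (under)
March 2023–July 2023: 356 + 681 + 650 + 30 + 957 = 2,674 (under)
April 2023–August 2023: 681 + 650 + 30 + 957 + 129 = 2,447 (under)
May 2023–September 2023: 650 + 30 + 957 + 129 + 181 = 1,947 (under)
June 2023–October 2023: 30 + 957 + 129 + 181 + 2,254 = 3,551 (over)
July 2023–November 2023: 957 + 129 + 181 + 2,254 + 17 = 3,538 (under)
August 2023–December 2023: 129 + 181 + 2,254 + 17 + 828 = 3,409 (under)
1 window exceeds the threshold.

1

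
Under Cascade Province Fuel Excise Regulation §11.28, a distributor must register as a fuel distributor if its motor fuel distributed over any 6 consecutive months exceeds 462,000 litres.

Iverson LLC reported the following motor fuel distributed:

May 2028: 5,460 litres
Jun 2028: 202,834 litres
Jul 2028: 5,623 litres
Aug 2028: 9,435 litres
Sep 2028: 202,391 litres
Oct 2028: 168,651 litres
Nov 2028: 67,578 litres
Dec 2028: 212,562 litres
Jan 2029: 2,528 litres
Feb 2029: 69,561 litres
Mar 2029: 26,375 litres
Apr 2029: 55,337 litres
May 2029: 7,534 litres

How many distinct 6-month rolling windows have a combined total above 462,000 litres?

6

May 2028–Oct 2028: 5,460 litres + 202,834 litres + 5,623 litres + 9,435 litres + 202,391 litres + 168,651 litres = 594,394 litres (over)
Jun 2028–Nov 2028: 202,834 litres + 5,623 litres + 9,435 litres + 202,391 litres + 168,651 litres + 67,578 litres = 656,512 litres (over)
Jul 2028–Dec 2028: 5,623 litres + 9,435 litres + 202,391 litres + 168,651 litres + 67,578 litres + 212,562 litres = 666,240 litres (over)
Aug 2028–Jan 2029: 9,435 litres + 202,391 litres + 168,651 litres + 67,578 litres + 212,562 litres + 2,528 litres = 663,145 litres (over)
Sep 2028–Feb 2029: 202,391 litres + 168,651 litres + 67,578 litres + 212,562 litres + 2,528 litres + 69,561 litres = 723,271 litres (over)
Oct 2028–Mar 2029: 168,651 litres + 67,578 litres + 212,562 litres + 2,528 litres + 69,561 litres + 26,375 litres = 547,255 litres (over)
Nov 2028–Apr 2029: 67,578 litres + 212,562 litres + 2,528 litres + 69,561 litres + 26,375 litres + 55,337 litres = 433,941 litres (under)
Dec 2028–May 2029: 212,562 litres + 2,528 litres + 69,561 litres + 26,375 litres + 55,337 litres + 7,534 litres = 373,897 litres (under)
6 windows exceed the threshold.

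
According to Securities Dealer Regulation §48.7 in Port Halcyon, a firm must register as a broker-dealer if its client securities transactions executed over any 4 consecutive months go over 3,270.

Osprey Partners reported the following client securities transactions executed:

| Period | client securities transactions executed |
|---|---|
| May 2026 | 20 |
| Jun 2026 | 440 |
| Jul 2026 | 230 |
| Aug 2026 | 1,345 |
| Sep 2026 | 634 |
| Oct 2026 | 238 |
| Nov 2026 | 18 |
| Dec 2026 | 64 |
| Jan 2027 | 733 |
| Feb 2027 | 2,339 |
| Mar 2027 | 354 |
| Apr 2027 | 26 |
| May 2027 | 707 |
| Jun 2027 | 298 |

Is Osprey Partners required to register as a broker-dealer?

Yes

May 2026–Aug 2026: 20 + 440 + 230 + 1,345 = 2,035 (under)
Jun 2026–Sep 2026: 440 + 230 + 1,345 + 634 = 2,649 (under)
Jul 2026–Oct 2026: 230 + 1,345 + 634 + 238 = 2,447 (under)
Aug 2026–Nov 2026: 1,345 + 634 + 238 + 18 = 2,235 (under)
Sep 2026–Dec 2026: 634 + 238 + 18 + 64 = 954 (under)
Oct 2026–Jan 2027: 238 + 18 + 64 + 733 = 1,053 (under)
Nov 2026–Feb 2027: 18 + 64 + 733 + 2,339 = 3,154 (under)
Dec 2026–Mar 2027: 64 + 733 + 2,339 + 354 = 3,490 (over)
Jan 2027–Apr 2027: 733 + 2,339 + 354 + 26 = 3,452 (over)
Feb 2027–May 2027: 2,339 + 354 + 26 + 707 = 3,426 (over)
Mar 2027–Jun 2027: 354 + 26 + 707 + 298 = 1,385 (under)
At least one window exceeds 3,270.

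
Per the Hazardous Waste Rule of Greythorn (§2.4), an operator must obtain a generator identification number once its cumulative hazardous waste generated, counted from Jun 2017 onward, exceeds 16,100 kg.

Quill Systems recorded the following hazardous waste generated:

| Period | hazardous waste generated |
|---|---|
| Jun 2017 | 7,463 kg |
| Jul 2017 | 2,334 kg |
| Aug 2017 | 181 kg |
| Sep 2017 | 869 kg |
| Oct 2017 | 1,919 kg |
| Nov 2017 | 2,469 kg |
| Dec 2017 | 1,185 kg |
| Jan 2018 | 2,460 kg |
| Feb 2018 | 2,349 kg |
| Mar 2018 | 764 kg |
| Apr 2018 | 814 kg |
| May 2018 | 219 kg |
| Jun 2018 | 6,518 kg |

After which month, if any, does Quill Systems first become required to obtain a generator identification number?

Dec 2017

Through Jun 2017: 7,463 kg
Through Jul 2017: 9,797 kg
Through Aug 2017: 9,978 kg
Through Sep 2017: 10,847 kg
Through Oct 2017: 12,766 kg
Through Nov 2017: 15,235 kg
Through Dec 2017: 16,420 kg ← exceeds threshold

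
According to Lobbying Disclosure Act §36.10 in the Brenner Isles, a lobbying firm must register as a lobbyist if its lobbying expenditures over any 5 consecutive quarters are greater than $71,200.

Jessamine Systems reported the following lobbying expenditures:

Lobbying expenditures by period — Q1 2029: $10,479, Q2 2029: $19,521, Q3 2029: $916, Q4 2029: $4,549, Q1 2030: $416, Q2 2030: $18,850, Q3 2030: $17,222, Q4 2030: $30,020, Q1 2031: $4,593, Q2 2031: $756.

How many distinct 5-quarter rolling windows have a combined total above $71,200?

1

Q1 2029–Q1 2030: $10,479 + $19,521 + $916 + $4,549 + $416 = $35,881 (under)
Q2 2029–Q2 2030: $19,521 + $916 + $4,549 + $416 + $18,850 = $44,252 (under)
Q3 2029–Q3 2030: $916 + $4,549 + $416 + $18,850 + $17,222 = $41,953 (under)
Q4 2029–Q4 2030: $4,549 + $416 + $18,850 + $17,222 + $30,020 = $71,057 (under)
Q1 2030–Q1 2031: $416 + $18,850 + $17,222 + $30,020 + $4,593 = $71,101 (under)
Q2 2030–Q2 2031: $18,850 + $17,222 + $30,020 + $4,593 + $756 = $71,441 (over)
1 window exceeds the threshold.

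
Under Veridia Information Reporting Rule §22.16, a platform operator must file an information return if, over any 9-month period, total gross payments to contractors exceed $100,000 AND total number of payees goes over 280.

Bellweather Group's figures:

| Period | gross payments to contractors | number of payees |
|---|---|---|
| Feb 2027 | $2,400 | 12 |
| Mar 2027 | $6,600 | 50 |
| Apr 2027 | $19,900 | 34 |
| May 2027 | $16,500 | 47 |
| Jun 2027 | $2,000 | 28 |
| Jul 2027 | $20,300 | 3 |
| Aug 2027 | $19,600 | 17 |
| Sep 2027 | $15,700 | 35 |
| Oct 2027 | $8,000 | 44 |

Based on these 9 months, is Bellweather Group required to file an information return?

No

Total gross payments to contractors: $2,400 + $6,600 + $19,900 + $16,500 + $2,000 + $20,300 + $19,600 + $15,700 + $8,000 = $111,000 (> $100,000).
Total number of payees: 12 + 50 + 34 + 47 + 28 + 3 + 17 + 35 + 44 = 270 (≤ 280).
The test is 'and': the rule requires both, and at least one is not exceeded.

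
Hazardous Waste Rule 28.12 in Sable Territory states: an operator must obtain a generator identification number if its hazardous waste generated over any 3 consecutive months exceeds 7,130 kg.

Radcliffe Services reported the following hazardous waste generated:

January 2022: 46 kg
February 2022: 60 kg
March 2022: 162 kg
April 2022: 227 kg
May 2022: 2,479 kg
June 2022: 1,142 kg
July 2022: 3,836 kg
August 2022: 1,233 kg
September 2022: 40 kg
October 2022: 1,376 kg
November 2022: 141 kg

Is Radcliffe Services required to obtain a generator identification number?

January 2022–March 2022: 46 kg + 60 kg + 162 kg = 268 kg (under)
February 2022–April 2022: 60 kg + 162 kg + 227 kg = 449 kg (under)
March 2022–May 2022: 162 kg + 227 kg + 2,479 kg = 2,868 kg (under)
April 2022–June 2022: 227 kg + 2,479 kg + 1,142 kg = 3,848 kg (under)
May 2022–July 2022: 2,479 kg + 1,142 kg + 3,836 kg = 7,457 kg (over)
June 2022–August 2022: 1,142 kg + 3,836 kg + 1,233 kg = 6,211 kg (under)
July 2022–September 2022: 3,836 kg + 1,233 kg + 40 kg = 5,109 kg (under)
August 2022–October 2022: 1,233 kg + 40 kg + 1,376 kg = 2,649 kg (under)
September 2022–November 2022: 40 kg + 1,376 kg + 141 kg = 1,557 kg (under)
At least one window exceeds 7,130 kg.

Yes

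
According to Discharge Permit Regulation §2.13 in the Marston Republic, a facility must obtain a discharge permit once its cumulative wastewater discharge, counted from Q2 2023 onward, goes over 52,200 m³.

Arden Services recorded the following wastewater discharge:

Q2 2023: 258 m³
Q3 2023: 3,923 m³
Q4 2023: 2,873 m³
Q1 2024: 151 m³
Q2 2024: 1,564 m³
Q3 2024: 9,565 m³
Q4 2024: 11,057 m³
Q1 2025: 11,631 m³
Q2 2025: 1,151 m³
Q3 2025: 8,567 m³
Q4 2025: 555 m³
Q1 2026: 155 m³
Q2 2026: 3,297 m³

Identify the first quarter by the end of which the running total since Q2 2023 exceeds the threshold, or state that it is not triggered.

Through Q2 2023: 258 m³
Through Q3 2023: 4,181 m³
Through Q4 2023: 7,054 m³
Through Q1 2024: 7,205 m³
Through Q2 2024: 8,769 m³
Through Q3 2024: 18,334 m³
Through Q4 2024: 29,391 m³
Through Q1 2025: 41,022 m³
Through Q2 2025: 42,173 m³
Through Q3 2025: 50,740 m³
Through Q4 2025: 51,295 m³
Through Q1 2026: 51,450 m³
Through Q2 2026: 54,747 m³ ← exceeds threshold

Q2 2026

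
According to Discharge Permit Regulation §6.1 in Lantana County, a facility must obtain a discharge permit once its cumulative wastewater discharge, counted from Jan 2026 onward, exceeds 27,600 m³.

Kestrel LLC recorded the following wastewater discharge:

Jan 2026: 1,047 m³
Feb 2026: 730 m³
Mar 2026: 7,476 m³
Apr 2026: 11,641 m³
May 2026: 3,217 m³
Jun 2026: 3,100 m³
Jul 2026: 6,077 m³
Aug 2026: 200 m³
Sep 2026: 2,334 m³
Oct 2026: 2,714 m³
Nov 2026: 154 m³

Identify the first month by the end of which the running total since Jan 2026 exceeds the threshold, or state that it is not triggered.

Through Jan 2026: 1,047 m³
Through Feb 2026: 1,777 m³
Through Mar 2026: 9,253 m³
Through Apr 2026: 20,894 m³
Through May 2026: 24,111 m³
Through Jun 2026: 27,211 m³
Through Jul 2026: 33,288 m³ ← exceeds threshold

Jul 2026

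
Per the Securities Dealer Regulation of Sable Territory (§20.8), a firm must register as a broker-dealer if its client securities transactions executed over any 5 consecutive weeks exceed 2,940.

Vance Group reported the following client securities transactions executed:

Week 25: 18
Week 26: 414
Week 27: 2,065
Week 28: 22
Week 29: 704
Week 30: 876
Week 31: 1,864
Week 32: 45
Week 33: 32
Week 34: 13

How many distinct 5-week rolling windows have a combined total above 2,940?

5

Week 25–Week 29: 18 + 414 + 2,065 + 22 + 704 = 3,223 (over)
Week 26–Week 30: 414 + 2,065 + 22 + 704 + 876 = 4,081 (over)
Week 27–Week 31: 2,065 + 22 + 704 + 876 + 1,864 = 5,531 (over)
Week 28–Week 32: 22 + 704 + 876 + 1,864 + 45 = 3,511 (over)
Week 29–Week 33: 704 + 876 + 1,864 + 45 + 32 = 3,521 (over)
Week 30–Week 34: 876 + 1,864 + 45 + 32 + 13 = 2,830 (under)
5 windows exceed the threshold.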